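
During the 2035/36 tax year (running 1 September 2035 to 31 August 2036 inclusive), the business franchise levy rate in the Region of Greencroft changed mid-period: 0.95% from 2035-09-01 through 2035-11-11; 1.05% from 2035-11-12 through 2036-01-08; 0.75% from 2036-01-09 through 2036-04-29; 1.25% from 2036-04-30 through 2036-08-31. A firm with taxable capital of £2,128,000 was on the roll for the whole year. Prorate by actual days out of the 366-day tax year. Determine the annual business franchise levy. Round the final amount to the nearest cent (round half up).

£21,413.73

2035-09-01 to 2035-11-11: 72 days at 0.95% → £2,128,000 × 0.95% × 72/366 = £3,976.9180
2035-11-12 to 2036-01-08: 58 days at 1.05% → £2,128,000 × 1.05% × 58/366 = £3,540.8525
2036-01-09 to 2036-04-29: 112 days at 0.75% → £2,128,000 × 0.75% × 112/366 = £4,883.9344
2036-04-30 to 2036-08-31: 124 days at 1.25% → £2,128,000 × 1.25% × 124/366 = £9,012.0219
Total = £21,413.7268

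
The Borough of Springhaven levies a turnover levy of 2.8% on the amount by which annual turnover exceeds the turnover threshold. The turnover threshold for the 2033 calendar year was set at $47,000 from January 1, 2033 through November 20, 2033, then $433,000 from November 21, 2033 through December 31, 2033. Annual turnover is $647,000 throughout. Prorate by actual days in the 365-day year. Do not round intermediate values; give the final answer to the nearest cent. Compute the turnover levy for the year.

$15,585.95

January 1 – November 20, 2033: 324 days, exemption $47,000 → ($647,000 − $47,000) × 2.8% × 324/365 = $14,912.8767
November 21 – December 31, 2033: 41 days, exemption $433,000 → ($647,000 − $433,000) × 2.8% × 41/365 = $673.0740
Total = $15,585.9507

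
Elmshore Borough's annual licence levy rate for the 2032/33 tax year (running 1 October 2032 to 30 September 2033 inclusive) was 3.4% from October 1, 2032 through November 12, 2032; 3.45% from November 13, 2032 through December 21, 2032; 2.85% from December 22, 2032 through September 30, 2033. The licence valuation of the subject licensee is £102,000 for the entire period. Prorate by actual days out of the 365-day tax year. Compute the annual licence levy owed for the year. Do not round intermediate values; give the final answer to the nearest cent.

October 1 – November 12, 2032: 43 days at 3.4% → £102,000 × 3.4% × 43/365 = £408.5589
November 13 – December 21, 2032: 39 days at 3.45% → £102,000 × 3.45% × 39/365 = £376.0027
December 22, 2032 – September 30, 2033: 283 days at 2.85% → £102,000 × 2.85% × 283/365 = £2,253.9205
Total = £3,038.4822

£3,038.48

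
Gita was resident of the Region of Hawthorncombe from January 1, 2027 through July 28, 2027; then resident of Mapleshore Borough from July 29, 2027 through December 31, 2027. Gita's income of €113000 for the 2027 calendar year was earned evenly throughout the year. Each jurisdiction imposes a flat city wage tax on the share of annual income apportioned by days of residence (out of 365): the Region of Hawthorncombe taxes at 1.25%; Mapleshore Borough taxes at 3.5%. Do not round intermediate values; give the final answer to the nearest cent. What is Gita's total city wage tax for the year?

€2499.16

The Region of Hawthorncombe, January 1 – July 28, 2027: 209 days → €113000 × 1.25% × 209/365 = €808.8014
Mapleshore Borough, July 29 – December 31, 2027: 156 days → €113000 × 3.5% × 156/365 = €1690.3562
Total = €2499.1575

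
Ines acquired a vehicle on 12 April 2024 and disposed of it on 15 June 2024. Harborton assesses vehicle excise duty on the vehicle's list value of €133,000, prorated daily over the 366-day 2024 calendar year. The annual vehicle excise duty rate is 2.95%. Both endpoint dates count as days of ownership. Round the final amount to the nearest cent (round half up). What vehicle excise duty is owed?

Days held (12 April – 15 June 2024): 65 out of 366
Tax = €133,000 × 2.95% × 65/366 = €696.7964

€696.80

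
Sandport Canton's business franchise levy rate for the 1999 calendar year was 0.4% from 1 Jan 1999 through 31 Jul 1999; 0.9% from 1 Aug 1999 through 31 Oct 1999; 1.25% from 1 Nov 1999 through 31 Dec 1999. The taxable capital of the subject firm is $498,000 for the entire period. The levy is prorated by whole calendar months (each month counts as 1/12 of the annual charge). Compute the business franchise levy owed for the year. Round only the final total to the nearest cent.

1 Jan – 31 Jul 1999: 7 months at 0.4% → $498,000 × 0.4% × 7/12 = $1,162.0000
1 Aug – 31 Oct 1999: 3 months at 0.9% → $498,000 × 0.9% × 3/12 = $1,120.5000
1 Nov – 31 Dec 1999: 2 months at 1.25% → $498,000 × 1.25% × 2/12 = $1,037.5000
Total = $3,320.0000

$3,320.00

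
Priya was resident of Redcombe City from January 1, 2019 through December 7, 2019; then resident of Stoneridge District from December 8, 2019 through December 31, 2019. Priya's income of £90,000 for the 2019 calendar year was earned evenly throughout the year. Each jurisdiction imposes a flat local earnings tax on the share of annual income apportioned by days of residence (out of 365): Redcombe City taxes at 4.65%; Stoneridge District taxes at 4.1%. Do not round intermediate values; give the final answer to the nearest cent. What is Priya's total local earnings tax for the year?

£4,152.45

Redcombe City, January 1 – December 7, 2019: 341 days → £90,000 × 4.65% × 341/365 = £3,909.8219
Stoneridge District, December 8 – December 31, 2019: 24 days → £90,000 × 4.1% × 24/365 = £242.6301
Total = £4,152.4521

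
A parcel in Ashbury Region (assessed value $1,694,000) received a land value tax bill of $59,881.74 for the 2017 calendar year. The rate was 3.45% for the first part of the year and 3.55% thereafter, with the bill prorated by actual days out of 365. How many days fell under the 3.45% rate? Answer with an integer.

Let d = days at the first rate; then 365 − d days at the second rate.
$1,694,000 × [3.45%·d + 3.55%·(365−d)] / 365 = $59,881.74
Solving gives d = 55, so the new rate took effect on 25 Feb 2017.

55 days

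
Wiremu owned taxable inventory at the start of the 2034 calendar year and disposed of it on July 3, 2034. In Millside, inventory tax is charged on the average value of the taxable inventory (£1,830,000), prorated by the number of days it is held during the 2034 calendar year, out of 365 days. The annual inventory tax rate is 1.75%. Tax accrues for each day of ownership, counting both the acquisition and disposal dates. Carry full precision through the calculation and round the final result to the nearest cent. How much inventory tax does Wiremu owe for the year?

Days held (January 1 – July 3, 2034): 184 out of 365
Tax = £1,830,000 × 1.75% × 184/365 = £16,144.1096

£16,144.11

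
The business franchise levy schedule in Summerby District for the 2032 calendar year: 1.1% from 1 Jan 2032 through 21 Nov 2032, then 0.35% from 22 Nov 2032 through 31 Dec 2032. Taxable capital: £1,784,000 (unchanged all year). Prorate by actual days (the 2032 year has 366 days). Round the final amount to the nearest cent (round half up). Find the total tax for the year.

1 Jan – 21 Nov 2032: 326 days at 1.1% → £1,784,000 × 1.1% × 326/366 = £17,479.3005
22 Nov – 31 Dec 2032: 40 days at 0.35% → £1,784,000 × 0.35% × 40/366 = £682.4044
Total = £18,161.7049

£18,161.70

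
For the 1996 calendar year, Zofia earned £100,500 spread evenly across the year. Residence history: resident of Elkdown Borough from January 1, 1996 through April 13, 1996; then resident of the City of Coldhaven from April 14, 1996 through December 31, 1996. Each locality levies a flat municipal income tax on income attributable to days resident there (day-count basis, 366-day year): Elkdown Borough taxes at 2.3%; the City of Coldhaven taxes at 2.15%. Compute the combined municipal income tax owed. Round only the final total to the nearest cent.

Elkdown Borough, January 1 – April 13, 1996: 104 days → £100,500 × 2.3% × 104/366 = £656.8197
The City of Coldhaven, April 14 – December 31, 1996: 262 days → £100,500 × 2.15% × 262/366 = £1,546.7664
Total = £2,203.5861

£2,203.59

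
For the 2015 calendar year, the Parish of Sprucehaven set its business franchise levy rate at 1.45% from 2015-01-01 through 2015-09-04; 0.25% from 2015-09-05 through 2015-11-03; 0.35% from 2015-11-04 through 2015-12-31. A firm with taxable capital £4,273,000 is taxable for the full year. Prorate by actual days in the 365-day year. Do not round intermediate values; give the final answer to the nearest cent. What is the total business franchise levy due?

£46,060.60

2015-01-01 to 2015-09-04: 247 days at 1.45% → £4,273,000 × 1.45% × 247/365 = £41,928.0808
2015-09-05 to 2015-11-03: 60 days at 0.25% → £4,273,000 × 0.25% × 60/365 = £1,756.0274
2015-11-04 to 2015-12-31: 58 days at 0.35% → £4,273,000 × 0.35% × 58/365 = £2,376.4904
Total = £46,060.5986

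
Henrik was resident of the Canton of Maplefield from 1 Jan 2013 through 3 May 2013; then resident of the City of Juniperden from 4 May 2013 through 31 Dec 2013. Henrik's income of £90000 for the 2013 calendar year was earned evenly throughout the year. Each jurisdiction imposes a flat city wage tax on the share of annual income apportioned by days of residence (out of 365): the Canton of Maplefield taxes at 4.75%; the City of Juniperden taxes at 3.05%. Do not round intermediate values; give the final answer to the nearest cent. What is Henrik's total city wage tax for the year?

The Canton of Maplefield, 1 Jan – 3 May 2013: 123 days → £90000 × 4.75% × 123/365 = £1440.6164
The City of Juniperden, 4 May – 31 Dec 2013: 242 days → £90000 × 3.05% × 242/365 = £1819.9726
Total = £3260.5890

£3260.59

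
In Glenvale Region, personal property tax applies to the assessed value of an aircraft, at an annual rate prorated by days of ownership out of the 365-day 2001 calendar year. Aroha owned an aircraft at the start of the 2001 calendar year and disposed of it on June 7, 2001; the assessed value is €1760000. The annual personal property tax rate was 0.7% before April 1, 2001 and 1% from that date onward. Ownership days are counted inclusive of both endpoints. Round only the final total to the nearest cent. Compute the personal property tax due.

January 1 – March 31, 2001: 90 days at 0.7% → €1760000 × 0.7% × 90/365 = €3037.8082
April 1 – June 7, 2001: 68 days at 1% → €1760000 × 1% × 68/365 = €3278.9041
Total = €6316.7123

€6316.71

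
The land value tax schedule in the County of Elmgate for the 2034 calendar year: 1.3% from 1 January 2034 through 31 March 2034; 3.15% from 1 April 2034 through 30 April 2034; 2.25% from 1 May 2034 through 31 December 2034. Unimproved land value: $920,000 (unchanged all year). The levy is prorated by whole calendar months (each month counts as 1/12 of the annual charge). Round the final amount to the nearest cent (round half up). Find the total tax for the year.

$19,205.00

1 January – 31 March 2034: 3 months at 1.3% → $920,000 × 1.3% × 3/12 = $2,990.0000
1 April – 30 April 2034: 1 month at 3.15% → $920,000 × 3.15% × 1/12 = $2,415.0000
1 May – 31 December 2034: 8 months at 2.25% → $920,000 × 2.25% × 8/12 = $13,800.0000
Total = $19,205.0000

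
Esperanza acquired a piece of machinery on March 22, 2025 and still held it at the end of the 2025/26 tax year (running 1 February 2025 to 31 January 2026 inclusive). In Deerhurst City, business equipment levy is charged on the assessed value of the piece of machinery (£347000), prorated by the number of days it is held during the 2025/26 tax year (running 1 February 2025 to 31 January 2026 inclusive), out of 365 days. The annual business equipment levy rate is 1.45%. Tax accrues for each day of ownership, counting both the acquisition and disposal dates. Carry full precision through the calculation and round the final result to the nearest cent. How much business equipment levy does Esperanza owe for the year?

£4356.04

Days held (March 22, 2025 – January 31, 2026): 316 out of 365
Tax = £347000 × 1.45% × 316/365 = £4356.0384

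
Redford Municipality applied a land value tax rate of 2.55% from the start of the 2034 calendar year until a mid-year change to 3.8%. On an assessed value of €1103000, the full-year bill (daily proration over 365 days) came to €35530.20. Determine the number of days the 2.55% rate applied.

Let d = days at the first rate; then 365 − d days at the second rate.
€1103000 × [2.55%·d + 3.8%·(365−d)] / 365 = €35530.20
Solving gives d = 169, so the new rate took effect on 19 Jun 2034.

169 days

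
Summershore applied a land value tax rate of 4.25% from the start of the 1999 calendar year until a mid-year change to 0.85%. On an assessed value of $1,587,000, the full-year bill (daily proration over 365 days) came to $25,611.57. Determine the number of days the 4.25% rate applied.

Let d = days at the first rate; then 365 − d days at the second rate.
$1,587,000 × [4.25%·d + 0.85%·(365−d)] / 365 = $25,611.57
Solving gives d = 82, so the new rate took effect on March 24, 1999.

82 days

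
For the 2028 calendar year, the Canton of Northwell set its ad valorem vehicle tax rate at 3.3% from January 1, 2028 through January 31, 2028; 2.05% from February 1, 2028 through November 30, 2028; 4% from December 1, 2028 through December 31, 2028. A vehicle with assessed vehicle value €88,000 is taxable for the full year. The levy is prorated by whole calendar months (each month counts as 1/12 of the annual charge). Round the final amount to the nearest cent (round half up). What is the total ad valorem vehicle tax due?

€2,038.67

January 1 – January 31, 2028: 1 month at 3.3% → €88,000 × 3.3% × 1/12 = €242.0000
February 1 – November 30, 2028: 10 months at 2.05% → €88,000 × 2.05% × 10/12 = €1,503.3333
December 1 – December 31, 2028: 1 month at 4% → €88,000 × 4% × 1/12 = €293.3333
Total = €2,038.6667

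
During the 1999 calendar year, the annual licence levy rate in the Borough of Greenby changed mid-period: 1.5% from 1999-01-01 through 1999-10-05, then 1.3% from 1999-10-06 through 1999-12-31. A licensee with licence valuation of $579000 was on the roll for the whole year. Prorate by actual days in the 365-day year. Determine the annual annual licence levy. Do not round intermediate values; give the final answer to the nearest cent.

1999-01-01 to 1999-10-05: 278 days at 1.5% → $579000 × 1.5% × 278/365 = $6614.8767
1999-10-06 to 1999-12-31: 87 days at 1.3% → $579000 × 1.3% × 87/365 = $1794.1068
Total = $8408.9836

$8408.98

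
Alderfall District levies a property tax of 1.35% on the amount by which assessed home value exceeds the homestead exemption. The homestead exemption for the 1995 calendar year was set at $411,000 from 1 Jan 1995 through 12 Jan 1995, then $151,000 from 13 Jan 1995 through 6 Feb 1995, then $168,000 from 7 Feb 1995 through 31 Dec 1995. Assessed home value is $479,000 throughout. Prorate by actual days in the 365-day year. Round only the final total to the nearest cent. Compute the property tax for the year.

$4,106.37

1 Jan – 12 Jan 1995: 12 days, exemption $411,000 → ($479,000 − $411,000) × 1.35% × 12/365 = $30.1808
13 Jan – 6 Feb 1995: 25 days, exemption $151,000 → ($479,000 − $151,000) × 1.35% × 25/365 = $303.2877
7 Feb – 31 Dec 1995: 328 days, exemption $168,000 → ($479,000 − $168,000) × 1.35% × 328/365 = $3,772.8986
Total = $4,106.3671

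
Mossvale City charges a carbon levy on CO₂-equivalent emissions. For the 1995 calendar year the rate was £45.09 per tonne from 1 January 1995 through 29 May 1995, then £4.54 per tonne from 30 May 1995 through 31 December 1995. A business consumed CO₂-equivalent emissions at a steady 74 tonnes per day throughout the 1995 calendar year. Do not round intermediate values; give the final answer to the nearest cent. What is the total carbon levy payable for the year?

1 January – 29 May 1995: 149 days × 74 tonnes/day = 11,026 tonnes at £45.09/tonne → £497,162.34
30 May – 31 December 1995: 216 days × 74 tonnes/day = 15,984 tonnes at £4.54/tonne → £72,567.36

£569,729.70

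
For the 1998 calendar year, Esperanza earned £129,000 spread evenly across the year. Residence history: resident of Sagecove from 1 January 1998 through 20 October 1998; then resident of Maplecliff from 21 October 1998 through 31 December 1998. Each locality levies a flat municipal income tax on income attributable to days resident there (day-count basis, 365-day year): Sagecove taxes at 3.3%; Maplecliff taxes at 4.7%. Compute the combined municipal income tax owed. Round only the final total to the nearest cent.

£4,613.25

Sagecove, 1 January – 20 October 1998: 293 days → £129,000 × 3.3% × 293/365 = £3,417.2630
Maplecliff, 21 October – 31 December 1998: 72 days → £129,000 × 4.7% × 72/365 = £1,195.9890
Total = £4,613.2521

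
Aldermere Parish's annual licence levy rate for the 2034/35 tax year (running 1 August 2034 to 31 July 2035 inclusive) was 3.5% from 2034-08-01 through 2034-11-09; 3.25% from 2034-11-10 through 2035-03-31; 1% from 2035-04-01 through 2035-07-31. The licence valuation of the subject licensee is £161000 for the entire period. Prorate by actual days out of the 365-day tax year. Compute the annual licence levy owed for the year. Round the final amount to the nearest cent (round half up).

2034-08-01 to 2034-11-09: 101 days at 3.5% → £161000 × 3.5% × 101/365 = £1559.2740
2034-11-10 to 2035-03-31: 142 days at 3.25% → £161000 × 3.25% × 142/365 = £2035.6575
2035-04-01 to 2035-07-31: 122 days at 1% → £161000 × 1% × 122/365 = £538.1370
Total = £4133.0685

£4133.07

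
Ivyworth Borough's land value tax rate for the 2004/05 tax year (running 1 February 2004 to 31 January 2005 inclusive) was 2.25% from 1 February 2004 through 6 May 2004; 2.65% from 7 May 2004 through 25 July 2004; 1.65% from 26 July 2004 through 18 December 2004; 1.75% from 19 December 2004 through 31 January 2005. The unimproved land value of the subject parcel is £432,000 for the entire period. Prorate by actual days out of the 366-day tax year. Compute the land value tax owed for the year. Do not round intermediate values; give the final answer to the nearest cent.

1 February – 6 May 2004: 96 days at 2.25% → £432,000 × 2.25% × 96/366 = £2,549.5082
7 May – 25 July 2004: 80 days at 2.65% → £432,000 × 2.65% × 80/366 = £2,502.2951
26 July – 18 December 2004: 146 days at 1.65% → £432,000 × 1.65% × 146/366 = £2,843.4098
19 December 2004 – 31 January 2005: 44 days at 1.75% → £432,000 × 1.75% × 44/366 = £908.8525
Total = £8,804.0656

£8,804.07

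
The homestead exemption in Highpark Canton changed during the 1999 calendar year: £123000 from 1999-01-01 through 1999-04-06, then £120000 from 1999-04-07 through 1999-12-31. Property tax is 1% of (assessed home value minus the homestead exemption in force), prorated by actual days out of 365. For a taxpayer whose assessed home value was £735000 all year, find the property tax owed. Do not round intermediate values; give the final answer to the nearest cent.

£6142.11

1999-01-01 to 1999-04-06: 96 days, exemption £123000 → (£735000 − £123000) × 1% × 96/365 = £1609.6438
1999-04-07 to 1999-12-31: 269 days, exemption £120000 → (£735000 − £120000) × 1% × 269/365 = £4532.4658
Total = £6142.1096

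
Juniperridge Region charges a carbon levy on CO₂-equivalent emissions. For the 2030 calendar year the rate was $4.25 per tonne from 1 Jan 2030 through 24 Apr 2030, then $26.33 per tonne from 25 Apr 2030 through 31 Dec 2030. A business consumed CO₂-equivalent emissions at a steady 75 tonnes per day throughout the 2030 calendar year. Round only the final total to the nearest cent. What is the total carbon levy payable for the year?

$531,999.75

1 Jan – 24 Apr 2030: 114 days × 75 tonnes/day = 8,550 tonnes at $4.25/tonne → $36,337.50
25 Apr – 31 Dec 2030: 251 days × 75 tonnes/day = 18,825 tonnes at $26.33/tonne → $495,662.25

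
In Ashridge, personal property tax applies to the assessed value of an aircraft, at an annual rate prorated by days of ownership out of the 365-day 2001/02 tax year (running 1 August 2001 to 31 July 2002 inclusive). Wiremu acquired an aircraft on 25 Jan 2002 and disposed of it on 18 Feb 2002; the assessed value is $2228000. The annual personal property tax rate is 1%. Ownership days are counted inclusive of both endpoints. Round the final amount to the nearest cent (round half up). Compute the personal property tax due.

Days held (25 Jan – 18 Feb 2002): 25 out of 365
Tax = $2228000 × 1% × 25/365 = $1526.0274

$1526.03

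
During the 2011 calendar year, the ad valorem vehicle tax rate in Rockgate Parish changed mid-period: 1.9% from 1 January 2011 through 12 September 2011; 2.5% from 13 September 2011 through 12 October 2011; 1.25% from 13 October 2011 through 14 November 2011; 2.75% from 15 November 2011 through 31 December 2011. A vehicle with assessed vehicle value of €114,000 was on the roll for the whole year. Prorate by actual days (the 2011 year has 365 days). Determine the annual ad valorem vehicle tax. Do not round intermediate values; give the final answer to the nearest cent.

1 January – 12 September 2011: 255 days at 1.9% → €114,000 × 1.9% × 255/365 = €1,513.2329
13 September – 12 October 2011: 30 days at 2.5% → €114,000 × 2.5% × 30/365 = €234.2466
13 October – 14 November 2011: 33 days at 1.25% → €114,000 × 1.25% × 33/365 = €128.8356
15 November – 31 December 2011: 47 days at 2.75% → €114,000 × 2.75% × 47/365 = €403.6849
Total = €2,280.0000

€2,280.00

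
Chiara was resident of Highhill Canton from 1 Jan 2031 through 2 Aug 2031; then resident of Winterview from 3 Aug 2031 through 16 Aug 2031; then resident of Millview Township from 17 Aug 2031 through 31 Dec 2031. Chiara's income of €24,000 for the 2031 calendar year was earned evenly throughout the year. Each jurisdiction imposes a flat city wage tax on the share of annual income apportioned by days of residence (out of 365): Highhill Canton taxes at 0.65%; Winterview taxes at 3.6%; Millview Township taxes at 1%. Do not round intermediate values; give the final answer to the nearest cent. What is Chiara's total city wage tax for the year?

Highhill Canton, 1 Jan – 2 Aug 2031: 214 days → €24,000 × 0.65% × 214/365 = €91.4630
Winterview, 3 Aug – 16 Aug 2031: 14 days → €24,000 × 3.6% × 14/365 = €33.1397
Millview Township, 17 Aug – 31 Dec 2031: 137 days → €24,000 × 1% × 137/365 = €90.0822
Total = €214.6849

€214.68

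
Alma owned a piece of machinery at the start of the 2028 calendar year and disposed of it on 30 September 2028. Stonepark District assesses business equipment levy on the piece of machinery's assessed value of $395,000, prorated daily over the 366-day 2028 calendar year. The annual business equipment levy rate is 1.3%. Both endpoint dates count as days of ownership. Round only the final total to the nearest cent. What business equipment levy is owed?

Days held (1 January – 30 September 2028): 274 out of 366
Tax = $395,000 × 1.3% × 274/366 = $3,844.2350

$3,844.23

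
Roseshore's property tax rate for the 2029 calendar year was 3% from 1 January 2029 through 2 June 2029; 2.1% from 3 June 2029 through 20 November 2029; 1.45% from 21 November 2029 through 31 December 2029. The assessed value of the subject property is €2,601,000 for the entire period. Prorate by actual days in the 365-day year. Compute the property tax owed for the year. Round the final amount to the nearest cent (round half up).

€62,534.45

1 January – 2 June 2029: 153 days at 3% → €2,601,000 × 3% × 153/365 = €32,708.4658
3 June – 20 November 2029: 171 days at 2.1% → €2,601,000 × 2.1% × 171/365 = €25,589.5644
21 November – 31 December 2029: 41 days at 1.45% → €2,601,000 × 1.45% × 41/365 = €4,236.4233
Total = €62,534.4534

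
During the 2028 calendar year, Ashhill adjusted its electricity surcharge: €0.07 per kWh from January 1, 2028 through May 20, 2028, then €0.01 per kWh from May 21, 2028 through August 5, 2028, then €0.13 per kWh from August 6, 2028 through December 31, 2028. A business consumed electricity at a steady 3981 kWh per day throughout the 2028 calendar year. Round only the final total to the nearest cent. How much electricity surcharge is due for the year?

€118952.28

January 1 – May 20, 2028: 141 days × 3981 kWh/day = 561,321 kWh at €0.07/kWh → €39292.47
May 21 – August 5, 2028: 77 days × 3981 kWh/day = 306,537 kWh at €0.01/kWh → €3065.37
August 6 – December 31, 2028: 148 days × 3981 kWh/day = 589,188 kWh at €0.13/kWh → €76594.44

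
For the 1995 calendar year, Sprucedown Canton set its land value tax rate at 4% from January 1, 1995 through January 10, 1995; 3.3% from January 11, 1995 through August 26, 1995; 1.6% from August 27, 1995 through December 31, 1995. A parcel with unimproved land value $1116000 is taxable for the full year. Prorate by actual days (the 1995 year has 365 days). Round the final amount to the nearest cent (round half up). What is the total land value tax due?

$30440.81

January 1 – January 10, 1995: 10 days at 4% → $1116000 × 4% × 10/365 = $1223.0137
January 11 – August 26, 1995: 228 days at 3.3% → $1116000 × 3.3% × 228/365 = $23004.8877
August 27 – December 31, 1995: 127 days at 1.6% → $1116000 × 1.6% × 127/365 = $6212.9096
Total = $30440.8110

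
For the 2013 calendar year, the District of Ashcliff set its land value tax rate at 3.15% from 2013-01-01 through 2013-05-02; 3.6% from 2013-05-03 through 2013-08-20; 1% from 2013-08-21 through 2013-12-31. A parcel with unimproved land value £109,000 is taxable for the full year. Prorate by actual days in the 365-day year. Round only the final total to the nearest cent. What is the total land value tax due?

2013-01-01 to 2013-05-02: 122 days at 3.15% → £109,000 × 3.15% × 122/365 = £1,147.6356
2013-05-03 to 2013-08-20: 110 days at 3.6% → £109,000 × 3.6% × 110/365 = £1,182.5753
2013-08-21 to 2013-12-31: 133 days at 1% → £109,000 × 1% × 133/365 = £397.1781
Total = £2,727.3890

£2,727.39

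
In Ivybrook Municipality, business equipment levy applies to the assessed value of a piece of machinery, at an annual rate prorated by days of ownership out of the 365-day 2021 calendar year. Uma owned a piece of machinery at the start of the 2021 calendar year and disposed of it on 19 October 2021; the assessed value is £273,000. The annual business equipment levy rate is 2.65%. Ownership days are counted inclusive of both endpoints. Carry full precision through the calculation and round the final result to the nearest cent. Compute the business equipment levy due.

£5,787.60

Days held (1 January – 19 October 2021): 292 out of 365
Tax = £273,000 × 2.65% × 292/365 = £5,787.6000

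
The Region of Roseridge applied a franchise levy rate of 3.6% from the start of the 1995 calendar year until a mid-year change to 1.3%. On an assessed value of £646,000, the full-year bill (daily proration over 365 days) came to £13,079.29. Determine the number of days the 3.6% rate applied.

115 days

Let d = days at the first rate; then 365 − d days at the second rate.
£646,000 × [3.6%·d + 1.3%·(365−d)] / 365 = £13,079.29
Solving gives d = 115, so the new rate took effect on 26 Apr 1995.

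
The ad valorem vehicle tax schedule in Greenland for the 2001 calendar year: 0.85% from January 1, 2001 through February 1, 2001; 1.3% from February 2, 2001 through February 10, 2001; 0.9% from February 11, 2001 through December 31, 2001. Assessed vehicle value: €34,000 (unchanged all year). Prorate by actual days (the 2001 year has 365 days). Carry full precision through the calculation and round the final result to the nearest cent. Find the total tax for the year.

January 1 – February 1, 2001: 32 days at 0.85% → €34,000 × 0.85% × 32/365 = €25.3370
February 2 – February 10, 2001: 9 days at 1.3% → €34,000 × 1.3% × 9/365 = €10.8986
February 11 – December 31, 2001: 324 days at 0.9% → €34,000 × 0.9% × 324/365 = €271.6274
Total = €307.8630

€307.86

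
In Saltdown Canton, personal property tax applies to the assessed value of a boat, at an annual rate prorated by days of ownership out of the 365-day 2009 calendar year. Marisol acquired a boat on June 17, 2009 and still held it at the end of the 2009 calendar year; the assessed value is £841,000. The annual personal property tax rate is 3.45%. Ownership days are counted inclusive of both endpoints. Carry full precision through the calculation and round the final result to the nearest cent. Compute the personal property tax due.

Days held (June 17 – December 31, 2009): 198 out of 365
Tax = £841,000 × 3.45% × 198/365 = £15,739.3726

£15,739.37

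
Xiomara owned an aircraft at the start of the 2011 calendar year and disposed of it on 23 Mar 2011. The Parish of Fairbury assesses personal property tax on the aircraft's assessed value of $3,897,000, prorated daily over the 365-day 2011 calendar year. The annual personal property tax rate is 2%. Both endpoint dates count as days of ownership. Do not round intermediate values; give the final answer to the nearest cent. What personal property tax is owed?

$17,509.81

Days held (1 Jan – 23 Mar 2011): 82 out of 365
Tax = $3,897,000 × 2% × 82/365 = $17,509.8082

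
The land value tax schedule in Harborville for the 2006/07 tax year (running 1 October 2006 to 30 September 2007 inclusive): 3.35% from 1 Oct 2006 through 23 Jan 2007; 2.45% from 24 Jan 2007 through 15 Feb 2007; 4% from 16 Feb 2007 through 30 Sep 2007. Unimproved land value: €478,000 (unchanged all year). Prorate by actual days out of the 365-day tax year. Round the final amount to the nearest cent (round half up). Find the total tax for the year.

€17,674.21

1 Oct 2006 – 23 Jan 2007: 115 days at 3.35% → €478,000 × 3.35% × 115/365 = €5,045.1918
24 Jan – 15 Feb 2007: 23 days at 2.45% → €478,000 × 2.45% × 23/365 = €737.9534
16 Feb – 30 Sep 2007: 227 days at 4% → €478,000 × 4% × 227/365 = €11,891.0685
Total = €17,674.2137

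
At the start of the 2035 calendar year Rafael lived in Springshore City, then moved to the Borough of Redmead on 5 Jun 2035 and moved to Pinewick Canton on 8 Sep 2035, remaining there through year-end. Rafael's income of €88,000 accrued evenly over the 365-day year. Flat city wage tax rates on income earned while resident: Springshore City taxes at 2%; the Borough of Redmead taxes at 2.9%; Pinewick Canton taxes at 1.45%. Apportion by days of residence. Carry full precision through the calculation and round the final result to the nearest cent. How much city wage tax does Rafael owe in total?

Springshore City, 1 Jan – 4 Jun 2035: 155 days → €88,000 × 2% × 155/365 = €747.3973
The Borough of Redmead, 5 Jun – 7 Sep 2035: 95 days → €88,000 × 2.9% × 95/365 = €664.2192
Pinewick Canton, 8 Sep – 31 Dec 2035: 115 days → €88,000 × 1.45% × 115/365 = €402.0274
Total = €1,813.6438

€1,813.64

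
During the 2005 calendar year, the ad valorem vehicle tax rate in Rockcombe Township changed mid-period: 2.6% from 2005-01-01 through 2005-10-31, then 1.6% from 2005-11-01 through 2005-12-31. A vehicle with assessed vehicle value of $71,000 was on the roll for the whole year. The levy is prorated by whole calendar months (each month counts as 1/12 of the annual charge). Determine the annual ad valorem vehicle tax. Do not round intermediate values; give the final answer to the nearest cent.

2005-01-01 to 2005-10-31: 10 months at 2.6% → $71,000 × 2.6% × 10/12 = $1,538.3333
2005-11-01 to 2005-12-31: 2 months at 1.6% → $71,000 × 1.6% × 2/12 = $189.3333
Total = $1,727.6667

$1,727.67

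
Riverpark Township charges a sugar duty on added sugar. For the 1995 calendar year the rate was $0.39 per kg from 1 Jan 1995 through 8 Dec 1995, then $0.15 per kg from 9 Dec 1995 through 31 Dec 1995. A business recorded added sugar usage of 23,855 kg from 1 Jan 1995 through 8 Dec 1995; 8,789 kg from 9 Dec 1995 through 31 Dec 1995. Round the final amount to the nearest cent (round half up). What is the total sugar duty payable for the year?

1 Jan – 8 Dec 1995: 23,855 kg at $0.39/kg → $9303.45
9 Dec – 31 Dec 1995: 8,789 kg at $0.15/kg → $1318.35

$10621.80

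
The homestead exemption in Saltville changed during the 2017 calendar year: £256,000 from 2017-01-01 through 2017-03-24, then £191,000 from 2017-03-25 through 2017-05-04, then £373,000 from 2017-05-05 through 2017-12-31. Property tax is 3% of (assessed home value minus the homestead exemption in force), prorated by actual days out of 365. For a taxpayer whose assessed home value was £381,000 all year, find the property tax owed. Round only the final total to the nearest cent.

£1,651.48

2017-01-01 to 2017-03-24: 83 days, exemption £256,000 → (£381,000 − £256,000) × 3% × 83/365 = £852.7397
2017-03-25 to 2017-05-04: 41 days, exemption £191,000 → (£381,000 − £191,000) × 3% × 41/365 = £640.2740
2017-05-05 to 2017-12-31: 241 days, exemption £373,000 → (£381,000 − £373,000) × 3% × 241/365 = £158.4658
Total = £1,651.4795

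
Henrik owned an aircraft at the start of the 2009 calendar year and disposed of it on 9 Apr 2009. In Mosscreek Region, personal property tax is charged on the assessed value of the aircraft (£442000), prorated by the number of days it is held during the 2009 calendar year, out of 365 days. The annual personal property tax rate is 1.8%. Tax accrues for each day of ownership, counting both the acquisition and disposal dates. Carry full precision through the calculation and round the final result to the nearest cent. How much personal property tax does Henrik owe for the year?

Days held (1 Jan – 9 Apr 2009): 99 out of 365
Tax = £442000 × 1.8% × 99/365 = £2157.9288

£2157.93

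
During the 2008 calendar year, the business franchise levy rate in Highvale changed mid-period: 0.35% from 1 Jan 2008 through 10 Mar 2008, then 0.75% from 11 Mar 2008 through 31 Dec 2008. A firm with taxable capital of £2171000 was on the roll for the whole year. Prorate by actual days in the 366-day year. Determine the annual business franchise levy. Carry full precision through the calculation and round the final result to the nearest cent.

1 Jan – 10 Mar 2008: 70 days at 0.35% → £2171000 × 0.35% × 70/366 = £1453.2650
11 Mar – 31 Dec 2008: 296 days at 0.75% → £2171000 × 0.75% × 296/366 = £13168.3607
Total = £14621.6257

£14621.63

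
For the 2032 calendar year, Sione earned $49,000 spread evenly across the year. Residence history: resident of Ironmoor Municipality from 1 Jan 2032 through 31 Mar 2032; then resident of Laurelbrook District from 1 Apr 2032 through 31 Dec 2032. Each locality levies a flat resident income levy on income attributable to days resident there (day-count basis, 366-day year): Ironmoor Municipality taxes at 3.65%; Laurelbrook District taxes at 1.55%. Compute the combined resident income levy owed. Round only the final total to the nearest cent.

Ironmoor Municipality, 1 Jan – 31 Mar 2032: 91 days → $49,000 × 3.65% × 91/366 = $444.6817
Laurelbrook District, 1 Apr – 31 Dec 2032: 275 days → $49,000 × 1.55% × 275/366 = $570.6626
Total = $1,015.3443

$1,015.34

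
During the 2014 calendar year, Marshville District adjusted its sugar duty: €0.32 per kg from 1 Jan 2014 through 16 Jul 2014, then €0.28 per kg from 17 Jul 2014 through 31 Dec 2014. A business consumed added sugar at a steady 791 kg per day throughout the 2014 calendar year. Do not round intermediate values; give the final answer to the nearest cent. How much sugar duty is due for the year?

1 Jan – 16 Jul 2014: 197 days × 791 kg/day = 155,827 kg at €0.32/kg → €49,864.64
17 Jul – 31 Dec 2014: 168 days × 791 kg/day = 132,888 kg at €0.28/kg → €37,208.64

€87,073.28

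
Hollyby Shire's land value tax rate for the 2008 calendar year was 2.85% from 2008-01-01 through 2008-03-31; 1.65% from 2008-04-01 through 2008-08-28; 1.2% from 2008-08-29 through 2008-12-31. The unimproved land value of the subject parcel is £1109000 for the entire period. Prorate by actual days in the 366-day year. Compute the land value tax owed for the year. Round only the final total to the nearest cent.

£19902.91

2008-01-01 to 2008-03-31: 91 days at 2.85% → £1109000 × 2.85% × 91/366 = £7858.4467
2008-04-01 to 2008-08-28: 150 days at 1.65% → £1109000 × 1.65% × 150/366 = £7499.3852
2008-08-29 to 2008-12-31: 125 days at 1.2% → £1109000 × 1.2% × 125/366 = £4545.0820
Total = £19902.9139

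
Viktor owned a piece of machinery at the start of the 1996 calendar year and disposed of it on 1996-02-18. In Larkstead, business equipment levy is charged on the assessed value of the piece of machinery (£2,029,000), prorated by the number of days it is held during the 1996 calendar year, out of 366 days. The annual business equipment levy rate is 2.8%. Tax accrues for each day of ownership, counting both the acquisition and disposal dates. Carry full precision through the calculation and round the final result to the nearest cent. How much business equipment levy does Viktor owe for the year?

£7,605.98

Days held (1996-01-01 to 1996-02-18): 49 out of 366
Tax = £2,029,000 × 2.8% × 49/366 = £7,605.9781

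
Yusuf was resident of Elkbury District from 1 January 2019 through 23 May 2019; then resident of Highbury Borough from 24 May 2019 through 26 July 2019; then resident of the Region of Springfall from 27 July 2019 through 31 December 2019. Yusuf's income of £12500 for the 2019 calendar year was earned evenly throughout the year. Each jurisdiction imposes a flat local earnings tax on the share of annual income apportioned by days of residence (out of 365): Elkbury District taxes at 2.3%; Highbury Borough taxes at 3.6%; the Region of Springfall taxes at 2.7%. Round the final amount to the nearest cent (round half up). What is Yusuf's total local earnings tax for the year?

£337.64

Elkbury District, 1 January – 23 May 2019: 143 days → £12500 × 2.3% × 143/365 = £112.6370
Highbury Borough, 24 May – 26 July 2019: 64 days → £12500 × 3.6% × 64/365 = £78.9041
The Region of Springfall, 27 July – 31 December 2019: 158 days → £12500 × 2.7% × 158/365 = £146.0959
Total = £337.6370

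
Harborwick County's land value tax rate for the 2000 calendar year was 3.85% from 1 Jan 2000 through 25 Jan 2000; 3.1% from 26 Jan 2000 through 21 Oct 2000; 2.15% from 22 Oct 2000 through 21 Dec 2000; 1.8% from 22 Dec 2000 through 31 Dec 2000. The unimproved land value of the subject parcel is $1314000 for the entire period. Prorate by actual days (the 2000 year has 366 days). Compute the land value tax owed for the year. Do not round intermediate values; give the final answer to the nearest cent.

$38859.93

1 Jan – 25 Jan 2000: 25 days at 3.85% → $1314000 × 3.85% × 25/366 = $3455.5328
26 Jan – 21 Oct 2000: 270 days at 3.1% → $1314000 × 3.1% × 270/366 = $30049.6721
22 Oct – 21 Dec 2000: 61 days at 2.15% → $1314000 × 2.15% × 61/366 = $4708.5000
22 Dec – 31 Dec 2000: 10 days at 1.8% → $1314000 × 1.8% × 10/366 = $646.2295
Total = $38859.9344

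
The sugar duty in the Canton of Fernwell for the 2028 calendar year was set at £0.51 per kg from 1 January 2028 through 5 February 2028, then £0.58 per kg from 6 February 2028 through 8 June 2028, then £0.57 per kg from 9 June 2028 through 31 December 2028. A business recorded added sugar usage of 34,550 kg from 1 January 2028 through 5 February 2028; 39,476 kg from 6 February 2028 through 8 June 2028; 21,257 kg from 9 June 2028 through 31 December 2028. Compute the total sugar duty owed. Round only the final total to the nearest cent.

1 January – 5 February 2028: 34,550 kg at £0.51/kg → £17620.50
6 February – 8 June 2028: 39,476 kg at £0.58/kg → £22896.08
9 June – 31 December 2028: 21,257 kg at £0.57/kg → £12116.49

£52633.07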